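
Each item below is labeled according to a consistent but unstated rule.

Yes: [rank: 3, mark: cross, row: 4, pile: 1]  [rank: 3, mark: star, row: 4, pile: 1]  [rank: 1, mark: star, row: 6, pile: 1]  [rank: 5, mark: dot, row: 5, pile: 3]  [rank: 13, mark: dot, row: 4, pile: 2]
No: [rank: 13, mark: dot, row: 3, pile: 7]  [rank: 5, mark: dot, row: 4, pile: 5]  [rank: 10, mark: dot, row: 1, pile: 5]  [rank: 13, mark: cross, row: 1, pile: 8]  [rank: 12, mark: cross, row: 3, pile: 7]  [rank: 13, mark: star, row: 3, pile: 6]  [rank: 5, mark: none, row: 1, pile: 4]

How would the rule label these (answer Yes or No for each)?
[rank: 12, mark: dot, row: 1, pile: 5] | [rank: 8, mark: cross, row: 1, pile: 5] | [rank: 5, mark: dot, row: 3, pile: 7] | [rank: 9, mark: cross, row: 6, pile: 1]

No, No, No, Yes

The distinguishing property — pile ≤ 3 — holds for all the 'Yes' cases and none of the 'No' cases.
No: [rank: 12, mark: dot, row: 1, pile: 5], since pile = 5. No: [rank: 8, mark: cross, row: 1, pile: 5], since pile = 5. No: [rank: 5, mark: dot, row: 3, pile: 7], since pile = 7. Yes: [rank: 9, mark: cross, row: 6, pile: 1], since pile = 1.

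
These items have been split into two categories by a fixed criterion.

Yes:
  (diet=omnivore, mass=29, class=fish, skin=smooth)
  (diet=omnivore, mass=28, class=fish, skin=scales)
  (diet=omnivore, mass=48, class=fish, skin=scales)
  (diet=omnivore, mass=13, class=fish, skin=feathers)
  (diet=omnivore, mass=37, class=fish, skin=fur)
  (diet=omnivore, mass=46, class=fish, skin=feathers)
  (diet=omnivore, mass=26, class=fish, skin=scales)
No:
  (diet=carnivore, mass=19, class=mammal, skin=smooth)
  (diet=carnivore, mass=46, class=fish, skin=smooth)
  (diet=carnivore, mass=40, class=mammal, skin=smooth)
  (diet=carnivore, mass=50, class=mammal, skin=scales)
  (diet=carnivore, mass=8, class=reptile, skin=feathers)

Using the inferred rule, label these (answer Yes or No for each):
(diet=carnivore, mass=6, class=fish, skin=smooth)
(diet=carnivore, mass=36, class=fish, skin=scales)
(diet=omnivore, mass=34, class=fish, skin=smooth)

All 'Yes' examples share one property — diet is omnivore — and every 'No' example lacks it.

No, No, Yes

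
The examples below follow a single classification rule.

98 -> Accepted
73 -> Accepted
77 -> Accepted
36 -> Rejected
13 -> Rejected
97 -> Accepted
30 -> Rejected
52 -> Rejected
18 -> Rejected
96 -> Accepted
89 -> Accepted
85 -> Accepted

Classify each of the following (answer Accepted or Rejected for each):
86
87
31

Accepted, Accepted, Rejected

All 'Accepted' examples share one property — at least 73 — and every 'Rejected' example lacks it.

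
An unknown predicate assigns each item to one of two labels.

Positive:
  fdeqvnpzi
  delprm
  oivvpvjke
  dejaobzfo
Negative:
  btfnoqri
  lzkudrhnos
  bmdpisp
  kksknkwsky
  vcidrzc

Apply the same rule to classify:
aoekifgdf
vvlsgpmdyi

Positive, Negative

Rule: contains 'e'. This holds for each 'Positive' example and fails for each 'Negative' one.
aoekifgdf: has 'e' — matches, so Positive.
vvlsgpmdyi: no 'e' — fails the rule, so Negative.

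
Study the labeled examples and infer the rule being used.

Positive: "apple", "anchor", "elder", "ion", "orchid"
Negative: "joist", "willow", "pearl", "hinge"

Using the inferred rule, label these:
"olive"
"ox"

Positive, Positive

Rule: starts with a vowel. This holds for each 'Positive' example and fails for each 'Negative' one.
"olive": starts with 'o', matches → Positive. "ox": starts with 'o', matches → Positive.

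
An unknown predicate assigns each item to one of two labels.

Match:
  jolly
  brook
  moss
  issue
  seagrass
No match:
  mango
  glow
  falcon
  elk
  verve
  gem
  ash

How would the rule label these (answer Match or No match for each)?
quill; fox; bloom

Match, No match, Match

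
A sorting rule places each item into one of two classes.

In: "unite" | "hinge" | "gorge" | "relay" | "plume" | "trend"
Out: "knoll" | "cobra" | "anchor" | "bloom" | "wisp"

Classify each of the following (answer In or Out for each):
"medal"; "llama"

Rule: contains 'e'. This holds for each 'In' example and fails for each 'Out' one.
"medal" → has 'e' → In. "llama" → no 'e' → Out.

In, Out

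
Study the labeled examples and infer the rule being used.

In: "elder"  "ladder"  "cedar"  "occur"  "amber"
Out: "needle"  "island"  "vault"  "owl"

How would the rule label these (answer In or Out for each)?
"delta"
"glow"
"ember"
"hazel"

Out, Out, In, Out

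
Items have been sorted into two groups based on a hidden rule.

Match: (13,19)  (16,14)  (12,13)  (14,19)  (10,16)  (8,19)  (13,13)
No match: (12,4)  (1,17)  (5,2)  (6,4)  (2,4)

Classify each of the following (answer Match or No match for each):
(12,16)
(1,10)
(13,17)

Match, No match, Match

All 'Match' examples share one property — sum ≥ 25 — and every 'No match' example lacks it.
(12,16): 12+16 = 28 — checks out, so Match.
(1,10): 1+10 = 11 — does not pass, so No match.
(13,17): 13+17 = 30 — checks out, so Match.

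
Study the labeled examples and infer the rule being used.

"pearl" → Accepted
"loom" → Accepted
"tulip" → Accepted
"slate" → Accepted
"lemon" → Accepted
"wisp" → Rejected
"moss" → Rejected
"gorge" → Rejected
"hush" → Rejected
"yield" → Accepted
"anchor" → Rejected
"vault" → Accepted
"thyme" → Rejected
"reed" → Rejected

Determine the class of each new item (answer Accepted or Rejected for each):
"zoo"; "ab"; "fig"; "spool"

Rejected, Rejected, Rejected, Accepted

Comparing the two groups points to one rule — contains 'l'.
"zoo" → no 'l' → Rejected.
"ab" → no 'l' → Rejected.
"fig" → no 'l' → Rejected.
"spool" → has 'l' → Accepted.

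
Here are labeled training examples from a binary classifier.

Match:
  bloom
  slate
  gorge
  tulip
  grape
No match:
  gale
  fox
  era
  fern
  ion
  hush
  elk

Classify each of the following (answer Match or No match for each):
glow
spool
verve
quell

No match, Match, Match, Match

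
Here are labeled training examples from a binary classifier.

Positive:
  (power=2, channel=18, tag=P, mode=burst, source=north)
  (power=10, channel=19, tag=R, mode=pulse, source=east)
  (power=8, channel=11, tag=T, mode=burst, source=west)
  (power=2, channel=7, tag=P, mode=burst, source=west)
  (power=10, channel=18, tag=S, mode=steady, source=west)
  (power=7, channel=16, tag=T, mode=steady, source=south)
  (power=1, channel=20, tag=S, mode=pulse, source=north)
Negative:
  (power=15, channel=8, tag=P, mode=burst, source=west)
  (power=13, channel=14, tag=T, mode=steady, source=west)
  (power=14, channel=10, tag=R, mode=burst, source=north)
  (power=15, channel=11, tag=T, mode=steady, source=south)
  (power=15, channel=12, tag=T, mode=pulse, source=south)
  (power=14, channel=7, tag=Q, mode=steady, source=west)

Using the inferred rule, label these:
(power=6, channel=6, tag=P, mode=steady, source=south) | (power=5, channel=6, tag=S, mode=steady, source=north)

Positive, Positive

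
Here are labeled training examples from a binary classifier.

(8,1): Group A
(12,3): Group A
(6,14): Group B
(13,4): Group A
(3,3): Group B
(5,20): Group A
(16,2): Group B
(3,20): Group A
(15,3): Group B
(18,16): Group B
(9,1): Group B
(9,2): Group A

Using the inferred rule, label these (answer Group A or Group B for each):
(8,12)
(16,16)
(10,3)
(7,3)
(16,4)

The rule appears to be: sum is odd.

Group B, Group B, Group A, Group B, Group B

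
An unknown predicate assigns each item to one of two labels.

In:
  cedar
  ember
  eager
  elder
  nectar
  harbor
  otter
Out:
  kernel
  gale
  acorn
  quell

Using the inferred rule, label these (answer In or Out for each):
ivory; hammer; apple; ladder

Out, In, Out, In

A rule that fits every label: ends with 'r' — true of each 'In' example, false of each 'Out' one.
ivory: ends with 'y', does not pass → Out. hammer: ends with 'r', checks out → In. apple: ends with 'e', does not pass → Out. ladder: ends with 'r', checks out → In.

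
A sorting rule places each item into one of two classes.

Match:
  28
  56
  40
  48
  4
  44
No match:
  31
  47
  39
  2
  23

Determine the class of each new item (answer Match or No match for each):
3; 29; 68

The rule appears to be: multiple of 4.

No match, No match, Match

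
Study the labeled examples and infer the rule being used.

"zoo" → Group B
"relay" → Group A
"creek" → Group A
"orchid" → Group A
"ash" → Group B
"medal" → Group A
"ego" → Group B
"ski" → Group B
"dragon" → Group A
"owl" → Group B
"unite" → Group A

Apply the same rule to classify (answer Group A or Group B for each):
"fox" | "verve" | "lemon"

Group B, Group A, Group A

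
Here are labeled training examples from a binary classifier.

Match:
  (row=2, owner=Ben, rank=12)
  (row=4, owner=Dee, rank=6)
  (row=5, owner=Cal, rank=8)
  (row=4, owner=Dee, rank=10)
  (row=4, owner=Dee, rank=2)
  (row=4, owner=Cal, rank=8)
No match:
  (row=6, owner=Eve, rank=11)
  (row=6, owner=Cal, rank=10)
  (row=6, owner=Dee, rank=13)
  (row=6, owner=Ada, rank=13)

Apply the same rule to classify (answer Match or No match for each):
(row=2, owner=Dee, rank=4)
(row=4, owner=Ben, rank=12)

A rule that fits every label: row ≤ 5 — true of each 'Match' example, false of each 'No match' one.
(row=2, owner=Dee, rank=4): Match (row = 2).
(row=4, owner=Ben, rank=12): Match (row = 4).

Match, Match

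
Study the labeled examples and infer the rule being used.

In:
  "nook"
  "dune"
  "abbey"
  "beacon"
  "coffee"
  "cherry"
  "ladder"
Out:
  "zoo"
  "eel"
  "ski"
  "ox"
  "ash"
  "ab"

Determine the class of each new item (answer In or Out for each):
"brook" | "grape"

In, In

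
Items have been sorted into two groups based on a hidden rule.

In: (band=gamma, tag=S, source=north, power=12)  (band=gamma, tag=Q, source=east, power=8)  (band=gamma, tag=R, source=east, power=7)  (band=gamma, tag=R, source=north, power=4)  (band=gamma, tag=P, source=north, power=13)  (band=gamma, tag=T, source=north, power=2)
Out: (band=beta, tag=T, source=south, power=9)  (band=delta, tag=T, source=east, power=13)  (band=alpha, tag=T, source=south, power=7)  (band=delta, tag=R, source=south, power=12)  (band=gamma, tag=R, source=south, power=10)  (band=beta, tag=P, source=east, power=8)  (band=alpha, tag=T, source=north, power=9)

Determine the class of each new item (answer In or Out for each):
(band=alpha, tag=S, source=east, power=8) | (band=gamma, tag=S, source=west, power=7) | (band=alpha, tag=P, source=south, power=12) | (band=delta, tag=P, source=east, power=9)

The classifier is using: band is gamma AND power ≠ 10.

Out, In, Out, Out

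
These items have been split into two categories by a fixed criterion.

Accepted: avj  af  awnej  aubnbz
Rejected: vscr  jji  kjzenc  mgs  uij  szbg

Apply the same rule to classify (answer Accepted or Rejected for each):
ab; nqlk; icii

Accepted, Rejected, Rejected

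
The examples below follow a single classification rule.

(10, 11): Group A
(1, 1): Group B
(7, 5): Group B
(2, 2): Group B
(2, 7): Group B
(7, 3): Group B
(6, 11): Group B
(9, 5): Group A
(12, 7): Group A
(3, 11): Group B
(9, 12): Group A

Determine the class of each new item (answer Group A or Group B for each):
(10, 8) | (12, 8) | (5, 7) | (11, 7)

Rule: first ≥ 9. This holds for each 'Group A' example and fails for each 'Group B' one.
(10, 8): first 10, satisfies this → Group A.
(12, 8): first 12, satisfies this → Group A.
(5, 7): first 5, does not fit → Group B.
(11, 7): first 11, satisfies this → Group A.

Group A, Group A, Group B, Group A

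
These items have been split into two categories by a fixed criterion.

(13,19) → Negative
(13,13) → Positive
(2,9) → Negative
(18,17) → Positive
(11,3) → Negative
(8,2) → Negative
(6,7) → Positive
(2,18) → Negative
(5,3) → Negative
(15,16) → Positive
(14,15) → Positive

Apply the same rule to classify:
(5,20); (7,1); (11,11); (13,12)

The simplest hypothesis consistent with all the labels is: |first − second| ≤ 1.
(5,20): |5−20| = 15, fails this test → Negative. (7,1): |7−1| = 6, fails this test → Negative. (11,11): |11−11| = 0, meets the rule → Positive. (13,12): |13−12| = 1, meets the rule → Positive.

Negative, Negative, Positive, Positive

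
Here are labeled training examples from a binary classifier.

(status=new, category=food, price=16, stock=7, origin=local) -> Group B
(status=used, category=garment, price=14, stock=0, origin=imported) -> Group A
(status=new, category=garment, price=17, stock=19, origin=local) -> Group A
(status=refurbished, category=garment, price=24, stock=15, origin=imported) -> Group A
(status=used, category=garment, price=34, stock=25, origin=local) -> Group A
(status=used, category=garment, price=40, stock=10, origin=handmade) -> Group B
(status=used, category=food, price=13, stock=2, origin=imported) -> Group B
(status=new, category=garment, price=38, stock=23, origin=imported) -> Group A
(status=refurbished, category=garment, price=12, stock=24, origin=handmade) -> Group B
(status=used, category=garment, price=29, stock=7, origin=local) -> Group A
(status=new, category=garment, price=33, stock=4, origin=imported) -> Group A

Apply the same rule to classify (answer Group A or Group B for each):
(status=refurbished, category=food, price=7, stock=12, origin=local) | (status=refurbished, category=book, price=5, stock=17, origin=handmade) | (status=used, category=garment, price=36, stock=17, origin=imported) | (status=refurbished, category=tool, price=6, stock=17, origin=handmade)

Group B, Group B, Group A, Group B

The distinguishing property — origin is not handmade AND category is garment — holds for all the 'Group A' cases and none of the 'Group B' cases.
Group B: (status=refurbished, category=food, price=7, stock=12, origin=local), since origin is local, category is food.
Group B: (status=refurbished, category=book, price=5, stock=17, origin=handmade), since origin is handmade, category is book.
Group A: (status=used, category=garment, price=36, stock=17, origin=imported), since origin is imported, category is garment.
Group B: (status=refurbished, category=tool, price=6, stock=17, origin=handmade), since origin is handmade, category is tool.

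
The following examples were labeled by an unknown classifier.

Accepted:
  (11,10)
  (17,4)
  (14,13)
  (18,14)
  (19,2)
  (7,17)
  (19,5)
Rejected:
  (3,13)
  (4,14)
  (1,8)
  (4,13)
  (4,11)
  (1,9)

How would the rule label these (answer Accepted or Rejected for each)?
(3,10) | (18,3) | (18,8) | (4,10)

Rejected, Accepted, Accepted, Rejected

Rule: sum ≥ 21. This holds for each 'Accepted' example and fails for each 'Rejected' one.
(3,10) → 3+10 = 13 → Rejected.
(18,3) → 18+3 = 21 → Accepted.
(18,8) → 18+8 = 26 → Accepted.
(4,10) → 4+10 = 14 → Rejected.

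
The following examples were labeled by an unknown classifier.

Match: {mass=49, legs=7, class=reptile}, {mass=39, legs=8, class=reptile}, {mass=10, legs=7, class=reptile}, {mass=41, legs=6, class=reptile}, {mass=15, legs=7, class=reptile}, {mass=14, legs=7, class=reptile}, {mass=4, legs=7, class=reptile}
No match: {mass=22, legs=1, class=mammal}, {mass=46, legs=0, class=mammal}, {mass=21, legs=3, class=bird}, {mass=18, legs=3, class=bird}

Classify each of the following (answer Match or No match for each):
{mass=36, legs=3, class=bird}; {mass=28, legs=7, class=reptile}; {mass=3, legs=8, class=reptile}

No match, Match, Match

One predicate separates the groups cleanly: class is reptile.
{mass=36, legs=3, class=bird}: class is bird, lacks this property → No match. {mass=28, legs=7, class=reptile}: class is reptile, has this property → Match. {mass=3, legs=8, class=reptile}: class is reptile, has this property → Match.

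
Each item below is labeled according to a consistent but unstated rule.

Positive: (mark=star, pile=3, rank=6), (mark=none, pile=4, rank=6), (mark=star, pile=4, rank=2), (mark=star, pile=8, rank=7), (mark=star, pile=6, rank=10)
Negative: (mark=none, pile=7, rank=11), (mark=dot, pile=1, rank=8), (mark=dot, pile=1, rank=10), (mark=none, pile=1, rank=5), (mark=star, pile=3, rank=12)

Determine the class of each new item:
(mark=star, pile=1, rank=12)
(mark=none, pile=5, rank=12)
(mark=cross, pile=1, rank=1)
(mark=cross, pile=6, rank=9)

The distinguishing property — pile ≥ 3 AND rank ≤ 10 — holds for all the 'Positive' cases and none of the 'Negative' cases.
(mark=star, pile=1, rank=12): pile = 1, rank = 12 — fails this test, so Negative. (mark=none, pile=5, rank=12): pile = 5, rank = 12 — fails this test, so Negative. (mark=cross, pile=1, rank=1): pile = 1, rank = 1 — fails this test, so Negative. (mark=cross, pile=6, rank=9): pile = 6, rank = 9 — passes, so Positive.

Negative, Negative, Negative, Positive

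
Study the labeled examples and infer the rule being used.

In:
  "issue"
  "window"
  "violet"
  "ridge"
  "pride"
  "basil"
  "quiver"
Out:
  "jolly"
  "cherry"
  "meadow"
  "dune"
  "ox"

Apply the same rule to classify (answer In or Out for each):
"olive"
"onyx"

Looking at the examples, the only property every 'In' case has and every 'Out' case lacks is: contains 'i'.

In, Out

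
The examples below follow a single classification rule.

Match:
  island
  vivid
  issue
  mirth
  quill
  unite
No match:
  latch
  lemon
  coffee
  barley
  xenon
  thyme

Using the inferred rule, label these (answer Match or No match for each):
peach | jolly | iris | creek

No match, No match, Match, No match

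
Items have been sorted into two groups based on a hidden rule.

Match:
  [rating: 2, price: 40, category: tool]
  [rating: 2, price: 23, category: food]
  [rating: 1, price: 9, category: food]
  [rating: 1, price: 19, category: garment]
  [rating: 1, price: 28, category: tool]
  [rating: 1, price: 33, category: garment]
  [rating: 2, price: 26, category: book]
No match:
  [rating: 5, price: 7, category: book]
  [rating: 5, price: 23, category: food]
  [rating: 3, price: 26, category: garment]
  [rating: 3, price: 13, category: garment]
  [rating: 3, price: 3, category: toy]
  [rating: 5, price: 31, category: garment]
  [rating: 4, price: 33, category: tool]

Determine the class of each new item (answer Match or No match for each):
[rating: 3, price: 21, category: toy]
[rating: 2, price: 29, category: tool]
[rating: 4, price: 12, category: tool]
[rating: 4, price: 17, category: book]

No match, Match, No match, No match

The classifier is using: rating ≤ 2.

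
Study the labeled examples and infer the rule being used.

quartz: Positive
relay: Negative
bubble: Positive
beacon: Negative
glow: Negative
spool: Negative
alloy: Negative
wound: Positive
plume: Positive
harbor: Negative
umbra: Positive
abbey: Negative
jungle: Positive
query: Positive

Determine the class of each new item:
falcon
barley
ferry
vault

Negative, Negative, Negative, Positive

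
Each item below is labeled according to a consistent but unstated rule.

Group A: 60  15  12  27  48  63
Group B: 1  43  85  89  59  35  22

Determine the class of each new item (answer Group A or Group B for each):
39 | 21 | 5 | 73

'Group A' ⟺ multiple of 3.
39: 39 = 3·13 — meets the rule, so Group A.
21: 21 = 3·7 — meets the rule, so Group A.
5: 5 = 3·1 + 2 — doesn't qualify, so Group B.
73: 73 = 3·24 + 1 — doesn't qualify, so Group B.

Group A, Group A, Group B, Group B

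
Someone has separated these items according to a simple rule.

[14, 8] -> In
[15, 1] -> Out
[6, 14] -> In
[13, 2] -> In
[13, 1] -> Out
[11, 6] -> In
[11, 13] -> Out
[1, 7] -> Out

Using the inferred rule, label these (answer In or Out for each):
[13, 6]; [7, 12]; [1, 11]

One predicate separates the groups cleanly: second is even.
[13, 6]: second 6, meets the rule → In.
[7, 12]: second 12, meets the rule → In.
[1, 11]: second 11, doesn't match → Out.

In, In, Out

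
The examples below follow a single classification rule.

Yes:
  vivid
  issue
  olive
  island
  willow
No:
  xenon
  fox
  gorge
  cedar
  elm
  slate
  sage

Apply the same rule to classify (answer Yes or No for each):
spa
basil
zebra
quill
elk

No, Yes, No, Yes, No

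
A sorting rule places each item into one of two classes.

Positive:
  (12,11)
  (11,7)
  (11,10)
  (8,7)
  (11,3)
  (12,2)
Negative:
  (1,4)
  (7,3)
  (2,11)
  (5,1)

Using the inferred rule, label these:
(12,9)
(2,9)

The simplest hypothesis consistent with all the labels is: sum ≥ 14.
(12,9): 12+9 = 21, passes → Positive.
(2,9): 2+9 = 11, fails this test → Negative.

Positive, Negative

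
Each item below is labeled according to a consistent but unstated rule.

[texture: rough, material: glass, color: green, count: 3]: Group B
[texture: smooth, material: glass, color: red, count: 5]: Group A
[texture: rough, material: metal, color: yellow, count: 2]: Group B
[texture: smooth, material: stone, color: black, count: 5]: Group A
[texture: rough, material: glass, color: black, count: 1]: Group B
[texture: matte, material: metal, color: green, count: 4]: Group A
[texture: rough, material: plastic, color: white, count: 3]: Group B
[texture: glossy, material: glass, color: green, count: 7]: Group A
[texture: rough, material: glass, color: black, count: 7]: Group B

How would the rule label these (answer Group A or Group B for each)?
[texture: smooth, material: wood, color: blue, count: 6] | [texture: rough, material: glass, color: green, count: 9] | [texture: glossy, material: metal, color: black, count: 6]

Group A, Group B, Group A

The simplest hypothesis consistent with all the labels is: texture is not rough.
Group A: [texture: smooth, material: wood, color: blue, count: 6], since texture is smooth.
Group B: [texture: rough, material: glass, color: green, count: 9], since texture is rough.
Group A: [texture: glossy, material: metal, color: black, count: 6], since texture is glossy.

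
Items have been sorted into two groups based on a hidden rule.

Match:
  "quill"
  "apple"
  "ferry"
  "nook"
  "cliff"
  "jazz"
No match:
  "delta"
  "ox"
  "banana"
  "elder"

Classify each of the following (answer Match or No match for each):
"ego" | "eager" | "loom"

Rule: has a double letter. This holds for each 'Match' example and fails for each 'No match' one.
"ego": No match (no doubled letter).
"eager": No match (no doubled letter).
"loom": Match ('oo' doubled).

No match, No match, Match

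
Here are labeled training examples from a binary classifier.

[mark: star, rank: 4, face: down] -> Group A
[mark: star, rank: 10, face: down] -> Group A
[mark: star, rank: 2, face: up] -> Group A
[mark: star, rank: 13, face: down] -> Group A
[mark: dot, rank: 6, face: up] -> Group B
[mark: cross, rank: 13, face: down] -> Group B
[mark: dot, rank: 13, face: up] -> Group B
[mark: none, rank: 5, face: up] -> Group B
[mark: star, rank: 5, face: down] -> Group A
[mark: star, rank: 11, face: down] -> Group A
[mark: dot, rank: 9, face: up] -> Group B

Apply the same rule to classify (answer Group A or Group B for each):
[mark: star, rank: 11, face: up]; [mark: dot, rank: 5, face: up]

Group A, Group B

Checking candidate rules against both groups, what survives is: mark is star.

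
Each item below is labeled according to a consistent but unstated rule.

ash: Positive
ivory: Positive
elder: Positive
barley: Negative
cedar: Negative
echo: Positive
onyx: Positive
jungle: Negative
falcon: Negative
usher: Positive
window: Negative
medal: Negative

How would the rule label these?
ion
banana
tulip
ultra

The distinguishing property — starts with a vowel — holds for all the 'Positive' cases and none of the 'Negative' cases.
ion: starts with 'i' — satisfies this, so Positive.
banana: starts with 'b' — fails this test, so Negative.
tulip: starts with 't' — fails this test, so Negative.
ultra: starts with 'u' — satisfies this, so Positive.

Positive, Negative, Negative, Positive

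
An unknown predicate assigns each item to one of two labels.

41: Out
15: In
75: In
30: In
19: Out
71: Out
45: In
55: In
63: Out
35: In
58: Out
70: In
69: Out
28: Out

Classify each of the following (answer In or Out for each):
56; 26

Out, Out

The common property of the 'In' items is: multiple of 5. No 'Out' item has it.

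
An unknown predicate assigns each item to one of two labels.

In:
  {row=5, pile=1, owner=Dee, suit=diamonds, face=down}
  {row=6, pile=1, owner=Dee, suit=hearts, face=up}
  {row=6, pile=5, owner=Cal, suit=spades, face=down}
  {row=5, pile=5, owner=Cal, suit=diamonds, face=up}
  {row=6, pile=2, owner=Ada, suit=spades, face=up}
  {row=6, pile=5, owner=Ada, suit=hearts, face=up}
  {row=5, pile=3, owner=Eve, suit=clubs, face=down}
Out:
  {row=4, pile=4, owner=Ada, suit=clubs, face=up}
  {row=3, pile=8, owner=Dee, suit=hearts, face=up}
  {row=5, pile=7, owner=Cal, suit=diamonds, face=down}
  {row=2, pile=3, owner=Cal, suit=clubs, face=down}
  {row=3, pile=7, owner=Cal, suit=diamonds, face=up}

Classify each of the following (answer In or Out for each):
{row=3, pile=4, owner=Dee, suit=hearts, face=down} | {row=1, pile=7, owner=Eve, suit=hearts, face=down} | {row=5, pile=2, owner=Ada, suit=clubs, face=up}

Out, Out, In

All 'In' examples share one property — row ≥ 5 AND pile ≤ 5 — and every 'Out' example lacks it.
{row=3, pile=4, owner=Dee, suit=hearts, face=down}: Out (row = 3, pile = 4).
{row=1, pile=7, owner=Eve, suit=hearts, face=down}: Out (row = 1, pile = 7).
{row=5, pile=2, owner=Ada, suit=clubs, face=up}: In (row = 5, pile = 2).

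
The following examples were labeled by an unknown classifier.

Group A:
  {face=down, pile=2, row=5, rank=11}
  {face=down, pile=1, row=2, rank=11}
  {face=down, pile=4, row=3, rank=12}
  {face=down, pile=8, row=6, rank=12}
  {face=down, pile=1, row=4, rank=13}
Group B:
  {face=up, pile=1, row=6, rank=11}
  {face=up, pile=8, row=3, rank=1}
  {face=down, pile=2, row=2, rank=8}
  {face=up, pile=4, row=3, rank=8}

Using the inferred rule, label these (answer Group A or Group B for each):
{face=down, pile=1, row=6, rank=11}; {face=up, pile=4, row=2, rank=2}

The pattern is that an item is 'Group A' exactly when: face is down AND rank ≥ 11.

Group A, Group B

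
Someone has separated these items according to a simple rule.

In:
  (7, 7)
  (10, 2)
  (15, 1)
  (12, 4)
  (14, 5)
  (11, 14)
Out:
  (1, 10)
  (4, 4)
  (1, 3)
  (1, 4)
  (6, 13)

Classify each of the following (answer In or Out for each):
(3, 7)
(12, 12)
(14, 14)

The rule appears to be: first ≥ 7.

Out, In, In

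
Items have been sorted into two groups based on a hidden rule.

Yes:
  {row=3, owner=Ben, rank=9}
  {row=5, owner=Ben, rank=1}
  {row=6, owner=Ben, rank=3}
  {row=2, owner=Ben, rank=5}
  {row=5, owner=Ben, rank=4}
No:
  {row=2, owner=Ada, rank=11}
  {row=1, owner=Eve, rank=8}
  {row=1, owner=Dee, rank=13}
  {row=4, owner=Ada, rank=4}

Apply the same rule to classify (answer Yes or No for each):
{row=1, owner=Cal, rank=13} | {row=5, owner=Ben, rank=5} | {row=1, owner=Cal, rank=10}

No, Yes, No

The rule appears to be: owner is Ben.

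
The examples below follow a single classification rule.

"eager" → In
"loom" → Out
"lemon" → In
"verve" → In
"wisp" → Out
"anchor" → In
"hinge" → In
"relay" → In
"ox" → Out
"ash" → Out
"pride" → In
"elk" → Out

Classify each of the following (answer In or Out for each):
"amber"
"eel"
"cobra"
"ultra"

A rule that fits every label: length ≥ 5 — true of each 'In' example, false of each 'Out' one.
"amber": length 5, passes → In.
"eel": length 3, fails the rule → Out.
"cobra": length 5, passes → In.
"ultra": length 5, passes → In.

In, Out, In, In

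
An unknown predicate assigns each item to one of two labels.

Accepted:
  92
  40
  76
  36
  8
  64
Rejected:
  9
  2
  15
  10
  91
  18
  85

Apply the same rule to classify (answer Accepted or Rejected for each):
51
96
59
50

Rule: multiple of 4. This holds for each 'Accepted' example and fails for each 'Rejected' one.
51: Rejected (51 = 4·12 + 3).
96: Accepted (96 = 4·24).
59: Rejected (59 = 4·14 + 3).
50: Rejected (50 = 4·12 + 2).

Rejected, Accepted, Rejected, Rejected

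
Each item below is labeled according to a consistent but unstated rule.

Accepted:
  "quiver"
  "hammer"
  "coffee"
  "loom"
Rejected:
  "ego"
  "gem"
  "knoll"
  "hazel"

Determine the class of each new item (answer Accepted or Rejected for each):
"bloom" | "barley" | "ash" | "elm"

Comparing the two groups points to one rule — even length.
"bloom" — length 5, hence Rejected.
"barley" — length 6, hence Accepted.
"ash" — length 3, hence Rejected.
"elm" — length 3, hence Rejected.

Rejected, Accepted, Rejected, Rejected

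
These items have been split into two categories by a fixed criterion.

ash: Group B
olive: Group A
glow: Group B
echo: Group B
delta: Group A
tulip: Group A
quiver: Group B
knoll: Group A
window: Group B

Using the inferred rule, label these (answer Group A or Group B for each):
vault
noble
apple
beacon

The classifier is using: length 5.

Group A, Group A, Group A, Group B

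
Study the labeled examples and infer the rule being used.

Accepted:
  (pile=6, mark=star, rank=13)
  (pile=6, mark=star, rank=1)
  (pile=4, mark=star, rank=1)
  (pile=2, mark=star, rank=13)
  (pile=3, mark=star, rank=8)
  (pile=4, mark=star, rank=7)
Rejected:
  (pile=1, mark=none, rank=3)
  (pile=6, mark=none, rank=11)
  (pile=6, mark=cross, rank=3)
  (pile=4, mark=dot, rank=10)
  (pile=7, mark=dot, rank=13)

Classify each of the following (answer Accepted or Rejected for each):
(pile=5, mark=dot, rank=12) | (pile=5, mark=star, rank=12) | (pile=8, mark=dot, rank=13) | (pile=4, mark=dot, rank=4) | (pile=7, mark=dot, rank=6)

A rule that fits every label: mark is star — true of each 'Accepted' example, false of each 'Rejected' one.
(pile=5, mark=dot, rank=12) → mark is dot → Rejected. (pile=5, mark=star, rank=12) → mark is star → Accepted. (pile=8, mark=dot, rank=13) → mark is dot → Rejected. (pile=4, mark=dot, rank=4) → mark is dot → Rejected. (pile=7, mark=dot, rank=6) → mark is dot → Rejected.

Rejected, Accepted, Rejected, Rejected, Rejected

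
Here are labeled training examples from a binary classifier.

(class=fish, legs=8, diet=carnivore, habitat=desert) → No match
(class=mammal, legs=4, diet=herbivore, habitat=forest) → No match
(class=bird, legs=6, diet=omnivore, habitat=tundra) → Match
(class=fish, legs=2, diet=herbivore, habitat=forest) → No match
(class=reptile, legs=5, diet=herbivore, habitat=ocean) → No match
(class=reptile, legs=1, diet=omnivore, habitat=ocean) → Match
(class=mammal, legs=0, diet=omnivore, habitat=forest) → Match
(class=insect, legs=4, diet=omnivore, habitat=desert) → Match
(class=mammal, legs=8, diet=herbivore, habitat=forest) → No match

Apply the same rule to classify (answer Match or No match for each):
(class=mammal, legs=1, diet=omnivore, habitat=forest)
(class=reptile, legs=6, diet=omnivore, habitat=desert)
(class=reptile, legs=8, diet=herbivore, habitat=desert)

Match, Match, No match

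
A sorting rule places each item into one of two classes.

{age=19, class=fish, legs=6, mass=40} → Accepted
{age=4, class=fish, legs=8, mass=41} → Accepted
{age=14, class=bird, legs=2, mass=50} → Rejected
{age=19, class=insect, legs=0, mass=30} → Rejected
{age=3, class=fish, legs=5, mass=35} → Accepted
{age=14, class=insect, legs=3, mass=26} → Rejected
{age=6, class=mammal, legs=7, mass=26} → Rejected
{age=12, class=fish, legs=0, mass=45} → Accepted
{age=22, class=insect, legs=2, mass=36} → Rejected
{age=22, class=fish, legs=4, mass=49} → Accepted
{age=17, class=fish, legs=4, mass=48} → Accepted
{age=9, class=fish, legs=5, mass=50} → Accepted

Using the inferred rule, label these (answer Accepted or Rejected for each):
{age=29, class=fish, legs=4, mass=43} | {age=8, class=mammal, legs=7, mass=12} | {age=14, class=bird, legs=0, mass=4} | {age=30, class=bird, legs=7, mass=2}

Accepted, Rejected, Rejected, Rejected

Checking candidate rules against both groups, what survives is: class is fish.
Accepted: {age=29, class=fish, legs=4, mass=43}, since class is fish. Rejected: {age=8, class=mammal, legs=7, mass=12}, since class is mammal. Rejected: {age=14, class=bird, legs=0, mass=4}, since class is bird. Rejected: {age=30, class=bird, legs=7, mass=2}, since class is bird.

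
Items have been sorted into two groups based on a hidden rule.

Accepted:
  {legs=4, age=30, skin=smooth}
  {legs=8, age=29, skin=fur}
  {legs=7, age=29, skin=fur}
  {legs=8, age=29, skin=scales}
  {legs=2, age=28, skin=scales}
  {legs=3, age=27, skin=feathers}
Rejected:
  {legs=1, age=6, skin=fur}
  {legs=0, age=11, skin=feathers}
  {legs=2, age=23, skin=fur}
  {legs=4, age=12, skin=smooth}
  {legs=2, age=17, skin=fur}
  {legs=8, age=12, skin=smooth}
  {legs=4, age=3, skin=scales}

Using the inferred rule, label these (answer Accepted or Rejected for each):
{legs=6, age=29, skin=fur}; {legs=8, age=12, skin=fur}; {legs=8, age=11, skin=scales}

The distinguishing property — age ≥ 27 — holds for all the 'Accepted' cases and none of the 'Rejected' cases.
Accepted: {legs=6, age=29, skin=fur}, since age = 29.
Rejected: {legs=8, age=12, skin=fur}, since age = 12.
Rejected: {legs=8, age=11, skin=scales}, since age = 11.

Accepted, Rejected, Rejected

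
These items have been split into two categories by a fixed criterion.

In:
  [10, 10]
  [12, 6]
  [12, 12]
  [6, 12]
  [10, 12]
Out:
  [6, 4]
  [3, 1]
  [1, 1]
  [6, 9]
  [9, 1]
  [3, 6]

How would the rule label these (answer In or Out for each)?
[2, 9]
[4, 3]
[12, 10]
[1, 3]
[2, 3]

Out, Out, In, Out, Out

Every 'In' example satisfies: sum ≥ 18. None of the 'Out' examples do.
[2, 9] — 2+9 = 11, hence Out. [4, 3] — 4+3 = 7, hence Out. [12, 10] — 12+10 = 22, hence In. [1, 3] — 1+3 = 4, hence Out. [2, 3] — 2+3 = 5, hence Out.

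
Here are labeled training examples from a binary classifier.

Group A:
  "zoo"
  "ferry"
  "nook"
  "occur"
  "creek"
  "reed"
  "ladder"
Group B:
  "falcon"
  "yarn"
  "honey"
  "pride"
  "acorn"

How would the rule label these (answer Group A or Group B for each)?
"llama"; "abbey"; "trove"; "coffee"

The simplest hypothesis consistent with all the labels is: has a double letter.

Group A, Group A, Group B, Group A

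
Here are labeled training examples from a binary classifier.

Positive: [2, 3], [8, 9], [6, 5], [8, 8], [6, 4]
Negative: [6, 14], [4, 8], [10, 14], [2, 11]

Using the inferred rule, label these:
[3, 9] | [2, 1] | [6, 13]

A rule that fits every label: |first − second| ≤ 2 — true of each 'Positive' example, false of each 'Negative' one.

Negative, Positive, Negative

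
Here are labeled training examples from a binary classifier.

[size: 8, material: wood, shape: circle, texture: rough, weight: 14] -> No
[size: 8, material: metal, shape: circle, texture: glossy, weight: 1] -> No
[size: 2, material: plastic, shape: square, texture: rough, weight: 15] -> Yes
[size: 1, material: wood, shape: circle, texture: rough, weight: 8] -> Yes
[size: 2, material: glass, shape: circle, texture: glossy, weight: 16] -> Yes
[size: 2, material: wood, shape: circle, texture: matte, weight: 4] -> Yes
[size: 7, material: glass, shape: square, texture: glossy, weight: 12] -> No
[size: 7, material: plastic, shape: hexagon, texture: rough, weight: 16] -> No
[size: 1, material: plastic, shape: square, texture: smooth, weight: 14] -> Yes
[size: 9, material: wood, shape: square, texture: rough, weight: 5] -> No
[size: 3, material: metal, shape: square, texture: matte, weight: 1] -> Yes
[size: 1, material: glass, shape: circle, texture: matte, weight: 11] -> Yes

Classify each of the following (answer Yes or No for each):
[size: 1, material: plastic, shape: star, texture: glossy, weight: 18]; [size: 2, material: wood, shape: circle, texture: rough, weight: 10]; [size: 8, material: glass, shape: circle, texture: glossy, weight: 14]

Yes, Yes, No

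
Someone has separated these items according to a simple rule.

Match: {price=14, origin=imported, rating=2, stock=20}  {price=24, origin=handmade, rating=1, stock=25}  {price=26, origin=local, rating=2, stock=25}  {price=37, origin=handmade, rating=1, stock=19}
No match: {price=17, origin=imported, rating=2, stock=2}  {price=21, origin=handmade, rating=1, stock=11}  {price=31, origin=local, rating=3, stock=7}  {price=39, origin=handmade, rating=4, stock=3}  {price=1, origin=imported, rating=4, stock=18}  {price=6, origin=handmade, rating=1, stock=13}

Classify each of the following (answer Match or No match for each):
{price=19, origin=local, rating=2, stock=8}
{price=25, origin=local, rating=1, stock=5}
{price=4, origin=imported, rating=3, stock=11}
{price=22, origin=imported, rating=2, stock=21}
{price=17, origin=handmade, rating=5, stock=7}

One predicate separates the groups cleanly: stock ≥ 19.
{price=19, origin=local, rating=2, stock=8}: No match (stock = 8). {price=25, origin=local, rating=1, stock=5}: No match (stock = 5). {price=4, origin=imported, rating=3, stock=11}: No match (stock = 11). {price=22, origin=imported, rating=2, stock=21}: Match (stock = 21). {price=17, origin=handmade, rating=5, stock=7}: No match (stock = 7).

No match, No match, No match, Match, No match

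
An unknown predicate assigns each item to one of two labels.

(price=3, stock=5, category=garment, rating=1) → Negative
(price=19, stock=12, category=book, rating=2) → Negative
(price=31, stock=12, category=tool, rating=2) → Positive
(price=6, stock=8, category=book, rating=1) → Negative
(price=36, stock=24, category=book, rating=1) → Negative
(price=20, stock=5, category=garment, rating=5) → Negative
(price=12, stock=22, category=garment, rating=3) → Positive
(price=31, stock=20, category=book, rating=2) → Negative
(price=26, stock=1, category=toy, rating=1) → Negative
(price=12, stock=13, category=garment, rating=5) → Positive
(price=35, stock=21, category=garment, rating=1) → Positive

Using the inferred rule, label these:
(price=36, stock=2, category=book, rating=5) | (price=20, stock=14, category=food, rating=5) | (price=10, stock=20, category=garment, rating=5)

'Positive' ⟺ category is not book AND stock ≥ 8.

Negative, Positive, Positive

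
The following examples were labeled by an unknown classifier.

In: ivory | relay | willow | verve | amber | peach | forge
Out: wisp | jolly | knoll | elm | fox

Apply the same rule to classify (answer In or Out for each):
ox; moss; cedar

One predicate separates the groups cleanly: has ≥ 2 vowels.
Out: ox, since 1 vowel.
Out: moss, since 1 vowel.
In: cedar, since 2 vowels.

Out, Out, In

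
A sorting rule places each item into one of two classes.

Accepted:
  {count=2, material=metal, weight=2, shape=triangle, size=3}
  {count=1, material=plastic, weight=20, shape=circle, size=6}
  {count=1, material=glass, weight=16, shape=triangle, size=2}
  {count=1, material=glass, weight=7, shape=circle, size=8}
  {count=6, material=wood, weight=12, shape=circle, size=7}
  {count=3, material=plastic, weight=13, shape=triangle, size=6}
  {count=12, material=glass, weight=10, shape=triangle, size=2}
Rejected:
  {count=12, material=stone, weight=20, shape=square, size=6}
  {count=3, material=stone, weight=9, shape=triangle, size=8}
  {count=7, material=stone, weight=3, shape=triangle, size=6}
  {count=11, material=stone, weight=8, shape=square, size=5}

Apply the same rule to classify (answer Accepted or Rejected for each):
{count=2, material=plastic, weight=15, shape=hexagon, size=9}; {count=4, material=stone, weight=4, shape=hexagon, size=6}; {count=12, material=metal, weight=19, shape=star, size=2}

All 'Accepted' examples share one property — material is not stone — and every 'Rejected' example lacks it.
Accepted: {count=2, material=plastic, weight=15, shape=hexagon, size=9}, since material is plastic. Rejected: {count=4, material=stone, weight=4, shape=hexagon, size=6}, since material is stone. Accepted: {count=12, material=metal, weight=19, shape=star, size=2}, since material is metal.

Accepted, Rejected, Accepted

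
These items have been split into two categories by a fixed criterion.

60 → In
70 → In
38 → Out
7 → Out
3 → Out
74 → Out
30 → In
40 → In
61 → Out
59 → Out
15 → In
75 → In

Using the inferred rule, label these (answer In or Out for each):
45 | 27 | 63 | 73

In, Out, Out, Out

The rule appears to be: multiple of 5.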